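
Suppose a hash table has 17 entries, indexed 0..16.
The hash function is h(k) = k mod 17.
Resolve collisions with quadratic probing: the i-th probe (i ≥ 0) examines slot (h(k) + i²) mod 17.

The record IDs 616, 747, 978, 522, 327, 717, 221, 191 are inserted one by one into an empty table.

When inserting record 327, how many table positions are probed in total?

Insert 616: h=4, slot 4 empty → index 4.
Insert 747: h=16, slot 16 empty → index 16.
Insert 978: h=9, slot 9 empty → index 9.
Insert 522: h=12, slot 12 empty → index 12.
Insert 327: h=4, slot 4 occupied → index 5.
Insert 717: h=3, slot 3 empty → index 3.
Insert 221: h=0, slot 0 empty → index 0.
Insert 191: h=4, slots 4,5 occupied → index 8.
Table: [221, —, —, 717, 616, 327, —, —, 191, 978, —, —, 522, —, —, —, 747]

2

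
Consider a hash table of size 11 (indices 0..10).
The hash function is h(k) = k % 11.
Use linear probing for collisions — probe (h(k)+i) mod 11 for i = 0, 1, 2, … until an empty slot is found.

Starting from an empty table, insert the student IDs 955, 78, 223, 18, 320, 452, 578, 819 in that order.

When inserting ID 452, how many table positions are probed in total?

955: h=9 => slot 9
78: h=1 => slot 1
223: h=3 => slot 3
18: h=7 => slot 7
320: h=1, probe 1,2 => slot 2
452: h=1, probe 1,2,3,4 => slot 4
578: h=6 => slot 6
819: h=5 => slot 5
Table: [_, 78, 320, 223, 452, 819, 578, 18, _, 955, _]

4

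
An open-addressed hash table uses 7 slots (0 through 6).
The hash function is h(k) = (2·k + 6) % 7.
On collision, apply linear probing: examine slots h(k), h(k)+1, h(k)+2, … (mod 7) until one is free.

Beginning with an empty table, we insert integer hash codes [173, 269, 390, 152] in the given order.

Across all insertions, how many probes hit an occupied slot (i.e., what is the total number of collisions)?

173: h=2 → slot 2
269: h=5 → slot 5
390: h=2, probe 2,3 → slot 3
152: h=2, probe 2,3,4 → slot 4
Table: [—, —, 173, 390, 152, 269, —]

3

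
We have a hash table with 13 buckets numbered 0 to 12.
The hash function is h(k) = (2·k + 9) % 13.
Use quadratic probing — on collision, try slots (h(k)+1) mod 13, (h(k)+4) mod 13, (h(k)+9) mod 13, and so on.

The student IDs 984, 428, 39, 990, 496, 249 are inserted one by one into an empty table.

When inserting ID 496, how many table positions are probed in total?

3

984: h=1 -> slot 1
428: h=7 -> slot 7
39: h=9 -> slot 9
990: h=0 -> slot 0
496: h=0, probe 0,1,4 -> slot 4
249: h=0, probe 0,1,4,9,3 -> slot 3
Table: [990, 984, ∅, 249, 496, ∅, ∅, 428, ∅, 39, ∅, ∅, ∅]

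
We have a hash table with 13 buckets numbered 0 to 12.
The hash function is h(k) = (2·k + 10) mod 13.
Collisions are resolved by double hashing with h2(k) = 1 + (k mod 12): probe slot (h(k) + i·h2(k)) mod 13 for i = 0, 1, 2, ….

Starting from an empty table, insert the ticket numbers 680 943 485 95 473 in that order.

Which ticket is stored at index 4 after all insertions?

485

680 hashes to 5; slot 5 is free → place at 5.
943 hashes to 11; slot 11 is free → place at 11.
485 hashes to 5, h2=6; 5,11 taken → place at 4.
95 hashes to 5, h2=12; 5,4 taken → place at 3.
473 hashes to 7; slot 7 is free → place at 7.
Table: [_, _, _, 95, 485, 680, _, 473, _, _, _, 943, _]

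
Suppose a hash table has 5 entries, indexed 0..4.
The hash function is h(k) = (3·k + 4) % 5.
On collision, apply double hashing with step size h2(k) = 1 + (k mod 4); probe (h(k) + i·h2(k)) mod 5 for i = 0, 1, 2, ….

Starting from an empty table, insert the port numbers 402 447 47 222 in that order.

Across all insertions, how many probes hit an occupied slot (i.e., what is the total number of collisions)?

5

402: h=0 => slot 0
447: h=0, h2=4, probe 0,4 => slot 4
47: h=0, h2=4, probe 0,4,3 => slot 3
222: h=0, h2=3, probe 0,3,1 => slot 1
Table: [402, 222, ., 47, 447]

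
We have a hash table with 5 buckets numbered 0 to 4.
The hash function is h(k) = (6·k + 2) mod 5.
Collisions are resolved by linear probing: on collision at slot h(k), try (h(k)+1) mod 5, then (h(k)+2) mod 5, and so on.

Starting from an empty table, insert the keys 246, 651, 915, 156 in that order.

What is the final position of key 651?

4

Insert 246: h=3, slot 3 empty → index 3.
Insert 651: h=3, slot 3 occupied → index 4.
Insert 915: h=2, slot 2 empty → index 2.
Insert 156: h=3, slots 3,4 occupied → index 0.
Table: [156, ., 915, 246, 651]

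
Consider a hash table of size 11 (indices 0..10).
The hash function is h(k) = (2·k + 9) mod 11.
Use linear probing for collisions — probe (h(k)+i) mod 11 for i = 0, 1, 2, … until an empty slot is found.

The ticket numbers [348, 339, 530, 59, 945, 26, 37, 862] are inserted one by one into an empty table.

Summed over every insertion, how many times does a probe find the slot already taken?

9

348 hashes to 1; slot 1 is free => place at 1.
339 hashes to 5; slot 5 is free => place at 5.
530 hashes to 2; slot 2 is free => place at 2.
59 hashes to 6; slot 6 is free => place at 6.
945 hashes to 7; slot 7 is free => place at 7.
26 hashes to 6; 6,7 taken => place at 8.
37 hashes to 6; 6,7,8 taken => place at 9.
862 hashes to 6; 6,7,8,9 taken => place at 10.
Table: [-, 348, 530, -, -, 339, 59, 945, 26, 37, 862]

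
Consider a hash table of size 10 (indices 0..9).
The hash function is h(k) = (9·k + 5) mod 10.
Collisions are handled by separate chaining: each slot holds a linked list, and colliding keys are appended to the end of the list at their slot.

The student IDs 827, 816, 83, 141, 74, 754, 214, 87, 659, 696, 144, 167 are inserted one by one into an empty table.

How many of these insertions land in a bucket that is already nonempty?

Insert 827: h=8, bucket 8 empty -> new chain.
Insert 816: h=9, bucket 9 empty -> new chain.
Insert 83: h=2, bucket 2 empty -> new chain.
Insert 141: h=4, bucket 4 empty -> new chain.
Insert 74: h=1, bucket 1 empty -> new chain.
Insert 754: h=1, bucket 1 nonempty -> append to chain.
Insert 214: h=1, bucket 1 nonempty -> append to chain.
Insert 87: h=8, bucket 8 nonempty -> append to chain.
Insert 659: h=6, bucket 6 empty -> new chain.
Insert 696: h=9, bucket 9 nonempty -> append to chain.
Insert 144: h=1, bucket 1 nonempty -> append to chain.
Insert 167: h=8, bucket 8 nonempty -> append to chain.
Final buckets:
0: .
1: 74 -> 754 -> 214 -> 144
2: 83
3: .
4: 141
5: .
6: 659
7: .
8: 827 -> 87 -> 167
9: 816 -> 696

6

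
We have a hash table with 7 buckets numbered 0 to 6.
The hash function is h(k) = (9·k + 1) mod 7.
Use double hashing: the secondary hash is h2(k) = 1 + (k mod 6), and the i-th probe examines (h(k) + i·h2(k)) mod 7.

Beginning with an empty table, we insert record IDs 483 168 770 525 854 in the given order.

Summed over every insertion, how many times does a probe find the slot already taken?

5

483 hashes to 1; slot 1 is free → place at 1.
168 hashes to 1, h2=1; 1 taken → place at 2.
770 hashes to 1, h2=3; 1 taken → place at 4.
525 hashes to 1, h2=4; 1 taken → place at 5.
854 hashes to 1, h2=3; 1,4 taken → place at 0.
Table: [854, 483, 168, —, 770, 525, —]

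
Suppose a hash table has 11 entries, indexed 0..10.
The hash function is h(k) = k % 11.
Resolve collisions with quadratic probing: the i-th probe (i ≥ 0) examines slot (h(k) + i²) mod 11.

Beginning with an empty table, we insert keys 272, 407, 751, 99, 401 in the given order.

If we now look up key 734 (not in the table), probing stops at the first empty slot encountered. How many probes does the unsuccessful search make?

2

272 hashes to 8; slot 8 is free → place at 8.
407 hashes to 0; slot 0 is free → place at 0.
751 hashes to 3; slot 3 is free → place at 3.
99 hashes to 0; 0 taken → place at 1.
401 hashes to 5; slot 5 is free → place at 5.
Table: [407, 99, —, 751, —, 401, —, —, 272, —, —]
Lookup 734: h=8, probe 8,9 → slot 9 empty, not found.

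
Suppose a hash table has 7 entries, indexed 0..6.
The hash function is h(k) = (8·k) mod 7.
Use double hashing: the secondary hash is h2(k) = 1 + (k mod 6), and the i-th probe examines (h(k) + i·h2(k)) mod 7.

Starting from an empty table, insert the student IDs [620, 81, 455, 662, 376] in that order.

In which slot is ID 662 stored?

Insert 620: h=4, slot 4 empty => index 4.
Insert 81: h=4, h2=4, slot 4 occupied => index 1.
Insert 455: h=0, slot 0 empty => index 0.
Insert 662: h=4, h2=3, slots 4,0 occupied => index 3.
Insert 376: h=5, slot 5 empty => index 5.
Table: [455, 81, —, 662, 620, 376, —]

3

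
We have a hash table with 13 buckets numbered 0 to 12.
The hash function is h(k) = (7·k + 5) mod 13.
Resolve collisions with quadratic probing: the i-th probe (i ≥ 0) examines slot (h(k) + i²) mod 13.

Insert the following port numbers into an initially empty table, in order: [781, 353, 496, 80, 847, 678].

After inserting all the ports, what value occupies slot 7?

496

781: h=12 -> slot 12
353: h=6 -> slot 6
496: h=6, probe 6,7 -> slot 7
80: h=6, probe 6,7,10 -> slot 10
847: h=6, probe 6,7,10,2 -> slot 2
678: h=6, probe 6,7,10,2,9 -> slot 9
Table: [_, _, 847, _, _, _, 353, 496, _, 678, 80, _, 781]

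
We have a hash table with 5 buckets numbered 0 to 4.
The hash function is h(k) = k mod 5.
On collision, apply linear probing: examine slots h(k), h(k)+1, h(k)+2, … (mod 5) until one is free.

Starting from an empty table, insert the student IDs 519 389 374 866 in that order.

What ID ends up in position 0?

519: h=4 => slot 4
389: h=4, probe 4,0 => slot 0
374: h=4, probe 4,0,1 => slot 1
866: h=1, probe 1,2 => slot 2
Table: [389, 374, 866, —, 519]

389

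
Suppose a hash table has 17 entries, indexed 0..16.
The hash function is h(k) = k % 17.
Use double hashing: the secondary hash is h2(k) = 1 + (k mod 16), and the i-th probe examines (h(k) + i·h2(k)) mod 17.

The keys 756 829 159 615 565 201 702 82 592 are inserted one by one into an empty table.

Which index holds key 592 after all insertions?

15

Insert 756: h=8, slot 8 empty -> index 8.
Insert 829: h=13, slot 13 empty -> index 13.
Insert 159: h=6, slot 6 empty -> index 6.
Insert 615: h=3, slot 3 empty -> index 3.
Insert 565: h=4, slot 4 empty -> index 4.
Insert 201: h=14, slot 14 empty -> index 14.
Insert 702: h=5, slot 5 empty -> index 5.
Insert 82: h=14, h2=3, slot 14 occupied -> index 0.
Insert 592: h=14, h2=1, slot 14 occupied -> index 15.
Table: [82, ., ., 615, 565, 702, 159, ., 756, ., ., ., ., 829, 201, 592, .]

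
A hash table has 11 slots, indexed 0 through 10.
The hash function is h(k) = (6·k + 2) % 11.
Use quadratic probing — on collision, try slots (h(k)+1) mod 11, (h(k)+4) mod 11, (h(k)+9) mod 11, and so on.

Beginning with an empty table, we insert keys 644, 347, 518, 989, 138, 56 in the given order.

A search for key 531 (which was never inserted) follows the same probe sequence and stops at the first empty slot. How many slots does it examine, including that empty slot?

644: h=5 => slot 5
347: h=5, probe 5,6 => slot 6
518: h=8 => slot 8
989: h=7 => slot 7
138: h=5, probe 5,6,9 => slot 9
56: h=8, probe 8,9,1 => slot 1
Table: [., 56, ., ., ., 644, 347, 989, 518, 138, .]
Lookup 531: h=9, probe 9,10 → slot 10 empty, not found.

2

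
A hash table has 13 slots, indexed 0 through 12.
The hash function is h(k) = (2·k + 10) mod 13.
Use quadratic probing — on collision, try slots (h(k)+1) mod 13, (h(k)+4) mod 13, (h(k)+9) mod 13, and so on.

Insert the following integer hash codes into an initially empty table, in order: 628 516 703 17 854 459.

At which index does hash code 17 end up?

6

628: h=5 → slot 5
516: h=2 → slot 2
703: h=12 → slot 12
17: h=5, probe 5,6 → slot 6
854: h=2, probe 2,3 → slot 3
459: h=5, probe 5,6,9 → slot 9
Table: [—, —, 516, 854, —, 628, 17, —, —, 459, —, —, 703]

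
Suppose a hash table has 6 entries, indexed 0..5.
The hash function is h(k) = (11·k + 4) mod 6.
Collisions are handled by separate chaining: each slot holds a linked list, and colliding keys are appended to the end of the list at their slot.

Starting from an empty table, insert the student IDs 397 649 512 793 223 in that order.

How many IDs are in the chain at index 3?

397 -> bucket 3
649 -> bucket 3 (collision)
512 -> bucket 2
793 -> bucket 3 (collision)
223 -> bucket 3 (collision)
Final buckets:
0: -
1: -
2: 512
3: 397 -> 649 -> 793 -> 223
4: -
5: -

4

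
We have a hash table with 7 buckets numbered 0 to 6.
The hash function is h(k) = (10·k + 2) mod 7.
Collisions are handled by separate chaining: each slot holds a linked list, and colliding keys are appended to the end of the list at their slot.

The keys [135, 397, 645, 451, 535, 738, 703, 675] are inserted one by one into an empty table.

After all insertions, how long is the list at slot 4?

5

Insert 135: h=1, bucket 1 empty -> new chain.
Insert 397: h=3, bucket 3 empty -> new chain.
Insert 645: h=5, bucket 5 empty -> new chain.
Insert 451: h=4, bucket 4 empty -> new chain.
Insert 535: h=4, bucket 4 nonempty -> append to chain.
Insert 738: h=4, bucket 4 nonempty -> append to chain.
Insert 703: h=4, bucket 4 nonempty -> append to chain.
Insert 675: h=4, bucket 4 nonempty -> append to chain.
Final buckets:
0: .
1: 135
2: .
3: 397
4: 451 -> 535 -> 738 -> 703 -> 675
5: 645
6: .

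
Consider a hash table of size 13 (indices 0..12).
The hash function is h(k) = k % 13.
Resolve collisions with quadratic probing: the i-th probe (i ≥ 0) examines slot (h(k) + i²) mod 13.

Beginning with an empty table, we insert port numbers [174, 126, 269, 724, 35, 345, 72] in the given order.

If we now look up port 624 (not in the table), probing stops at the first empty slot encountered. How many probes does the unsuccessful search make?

174: h=5 => slot 5
126: h=9 => slot 9
269: h=9, probe 9,10 => slot 10
724: h=9, probe 9,10,0 => slot 0
35: h=9, probe 9,10,0,5,12 => slot 12
345: h=7 => slot 7
72: h=7, probe 7,8 => slot 8
Table: [724, ∅, ∅, ∅, ∅, 174, ∅, 345, 72, 126, 269, ∅, 35]
Lookup 624: h=0, probe 0,1 → slot 1 empty, not found.

2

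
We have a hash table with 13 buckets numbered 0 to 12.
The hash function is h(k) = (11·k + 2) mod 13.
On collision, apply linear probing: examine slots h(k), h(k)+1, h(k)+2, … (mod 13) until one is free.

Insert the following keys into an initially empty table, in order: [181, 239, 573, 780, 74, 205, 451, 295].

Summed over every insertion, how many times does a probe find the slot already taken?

3

181 hashes to 4; slot 4 is free → place at 4.
239 hashes to 5; slot 5 is free → place at 5.
573 hashes to 0; slot 0 is free → place at 0.
780 hashes to 2; slot 2 is free → place at 2.
74 hashes to 10; slot 10 is free → place at 10.
205 hashes to 8; slot 8 is free → place at 8.
451 hashes to 10; 10 taken → place at 11.
295 hashes to 10; 10,11 taken → place at 12.
Table: [573, _, 780, _, 181, 239, _, _, 205, _, 74, 451, 295]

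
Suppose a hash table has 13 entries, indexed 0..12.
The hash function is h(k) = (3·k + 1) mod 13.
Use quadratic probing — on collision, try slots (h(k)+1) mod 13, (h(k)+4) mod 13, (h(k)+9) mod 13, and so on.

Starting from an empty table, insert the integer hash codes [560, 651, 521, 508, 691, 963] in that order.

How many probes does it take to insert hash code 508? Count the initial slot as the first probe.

Insert 560: h=4, slot 4 empty => index 4.
Insert 651: h=4, slot 4 occupied => index 5.
Insert 521: h=4, slots 4,5 occupied => index 8.
Insert 508: h=4, slots 4,5,8 occupied => index 0.
Insert 691: h=7, slot 7 empty => index 7.
Insert 963: h=4, slots 4,5,8,0,7 occupied => index 3.
Table: [508, -, -, 963, 560, 651, -, 691, 521, -, -, -, -]

4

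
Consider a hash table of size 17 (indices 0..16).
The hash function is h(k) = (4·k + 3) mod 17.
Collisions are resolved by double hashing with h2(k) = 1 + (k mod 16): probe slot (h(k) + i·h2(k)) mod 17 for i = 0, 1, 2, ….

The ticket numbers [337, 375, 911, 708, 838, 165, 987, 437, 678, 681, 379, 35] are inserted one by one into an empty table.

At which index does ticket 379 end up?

1

337: h=8 -> slot 8
375: h=7 -> slot 7
911: h=9 -> slot 9
708: h=13 -> slot 13
838: h=6 -> slot 6
165: h=0 -> slot 0
987: h=7, h2=12, probe 7,2 -> slot 2
437: h=0, h2=6, probe 0,6,12 -> slot 12
678: h=12, h2=7, probe 12,2,9,16 -> slot 16
681: h=7, h2=10, probe 7,0,10 -> slot 10
379: h=6, h2=12, probe 6,1 -> slot 1
35: h=7, h2=4, probe 7,11 -> slot 11
Table: [165, 379, 987, —, —, —, 838, 375, 337, 911, 681, 35, 437, 708, —, —, 678]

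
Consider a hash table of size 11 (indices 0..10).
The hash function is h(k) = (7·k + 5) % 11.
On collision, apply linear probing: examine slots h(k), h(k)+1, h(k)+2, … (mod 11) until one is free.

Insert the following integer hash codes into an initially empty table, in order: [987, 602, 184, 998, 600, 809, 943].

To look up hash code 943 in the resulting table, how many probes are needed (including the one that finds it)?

5

987: h=6 => slot 6
602: h=6, probe 6,7 => slot 7
184: h=6, probe 6,7,8 => slot 8
998: h=6, probe 6,7,8,9 => slot 9
600: h=3 => slot 3
809: h=3, probe 3,4 => slot 4
943: h=6, probe 6,7,8,9,10 => slot 10
Table: [., ., ., 600, 809, ., 987, 602, 184, 998, 943]
Lookup 943: h=6, probe 6,7,8,9,10 → found at 10.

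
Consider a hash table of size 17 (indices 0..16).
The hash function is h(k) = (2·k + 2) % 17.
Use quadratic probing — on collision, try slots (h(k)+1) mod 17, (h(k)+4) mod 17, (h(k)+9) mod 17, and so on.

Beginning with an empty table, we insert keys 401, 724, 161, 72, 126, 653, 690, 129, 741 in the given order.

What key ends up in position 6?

401: h=5 -> slot 5
724: h=5, probe 5,6 -> slot 6
161: h=1 -> slot 1
72: h=10 -> slot 10
126: h=16 -> slot 16
653: h=16, probe 16,0 -> slot 0
690: h=5, probe 5,6,9 -> slot 9
129: h=5, probe 5,6,9,14 -> slot 14
741: h=5, probe 5,6,9,14,4 -> slot 4
Table: [653, 161, -, -, 741, 401, 724, -, -, 690, 72, -, -, -, 129, -, 126]

724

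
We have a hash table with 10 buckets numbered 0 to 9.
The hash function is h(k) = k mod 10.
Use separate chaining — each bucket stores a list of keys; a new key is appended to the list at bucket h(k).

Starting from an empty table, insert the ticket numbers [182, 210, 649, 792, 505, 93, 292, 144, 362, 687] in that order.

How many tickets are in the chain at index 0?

1

Insert 182: h=2, bucket 2 empty → new chain.
Insert 210: h=0, bucket 0 empty → new chain.
Insert 649: h=9, bucket 9 empty → new chain.
Insert 792: h=2, bucket 2 nonempty → append to chain.
Insert 505: h=5, bucket 5 empty → new chain.
Insert 93: h=3, bucket 3 empty → new chain.
Insert 292: h=2, bucket 2 nonempty → append to chain.
Insert 144: h=4, bucket 4 empty → new chain.
Insert 362: h=2, bucket 2 nonempty → append to chain.
Insert 687: h=7, bucket 7 empty → new chain.
Final buckets:
0: 210
1: ∅
2: 182 -> 792 -> 292 -> 362
3: 93
4: 144
5: 505
6: ∅
7: 687
8: ∅
9: 649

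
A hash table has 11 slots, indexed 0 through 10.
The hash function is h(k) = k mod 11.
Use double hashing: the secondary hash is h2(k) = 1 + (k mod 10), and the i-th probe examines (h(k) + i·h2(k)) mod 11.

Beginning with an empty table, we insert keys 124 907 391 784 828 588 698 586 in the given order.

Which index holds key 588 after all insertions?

Insert 124: h=3, slot 3 empty => index 3.
Insert 907: h=5, slot 5 empty => index 5.
Insert 391: h=6, slot 6 empty => index 6.
Insert 784: h=3, h2=5, slot 3 occupied => index 8.
Insert 828: h=3, h2=9, slot 3 occupied => index 1.
Insert 588: h=5, h2=9, slots 5,3,1 occupied => index 10.
Insert 698: h=5, h2=9, slots 5,3,1,10,8,6 occupied => index 4.
Insert 586: h=3, h2=7, slots 3,10,6 occupied => index 2.
Table: [_, 828, 586, 124, 698, 907, 391, _, 784, _, 588]

10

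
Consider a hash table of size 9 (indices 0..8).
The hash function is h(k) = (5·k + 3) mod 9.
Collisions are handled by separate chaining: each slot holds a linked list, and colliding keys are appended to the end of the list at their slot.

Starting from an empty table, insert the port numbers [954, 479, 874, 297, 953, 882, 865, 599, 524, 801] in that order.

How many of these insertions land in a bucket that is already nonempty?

Insert 954: h=3, bucket 3 empty → new chain.
Insert 479: h=4, bucket 4 empty → new chain.
Insert 874: h=8, bucket 8 empty → new chain.
Insert 297: h=3, bucket 3 nonempty → append to chain.
Insert 953: h=7, bucket 7 empty → new chain.
Insert 882: h=3, bucket 3 nonempty → append to chain.
Insert 865: h=8, bucket 8 nonempty → append to chain.
Insert 599: h=1, bucket 1 empty → new chain.
Insert 524: h=4, bucket 4 nonempty → append to chain.
Insert 801: h=3, bucket 3 nonempty → append to chain.
Final buckets:
0: —
1: 599
2: —
3: 954 -> 297 -> 882 -> 801
4: 479 -> 524
5: —
6: —
7: 953
8: 874 -> 865

5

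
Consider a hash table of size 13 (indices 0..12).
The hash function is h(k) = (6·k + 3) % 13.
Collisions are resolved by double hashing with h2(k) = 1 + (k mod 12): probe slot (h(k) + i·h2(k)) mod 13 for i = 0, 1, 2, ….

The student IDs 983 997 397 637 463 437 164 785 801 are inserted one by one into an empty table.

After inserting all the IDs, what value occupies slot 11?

437

Insert 983: h=12, slot 12 empty => index 12.
Insert 997: h=5, slot 5 empty => index 5.
Insert 397: h=6, slot 6 empty => index 6.
Insert 637: h=3, slot 3 empty => index 3.
Insert 463: h=12, h2=8, slot 12 occupied => index 7.
Insert 437: h=12, h2=6, slots 12,5 occupied => index 11.
Insert 164: h=12, h2=9, slot 12 occupied => index 8.
Insert 785: h=7, h2=6, slot 7 occupied => index 0.
Insert 801: h=12, h2=10, slot 12 occupied => index 9.
Table: [785, _, _, 637, _, 997, 397, 463, 164, 801, _, 437, 983]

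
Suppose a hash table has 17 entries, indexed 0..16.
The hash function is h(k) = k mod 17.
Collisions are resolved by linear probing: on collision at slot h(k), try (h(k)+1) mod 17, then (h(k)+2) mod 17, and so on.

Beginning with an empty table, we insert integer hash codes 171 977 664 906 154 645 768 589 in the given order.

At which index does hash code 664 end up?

171 hashes to 1; slot 1 is free -> place at 1.
977 hashes to 8; slot 8 is free -> place at 8.
664 hashes to 1; 1 taken -> place at 2.
906 hashes to 5; slot 5 is free -> place at 5.
154 hashes to 1; 1,2 taken -> place at 3.
645 hashes to 16; slot 16 is free -> place at 16.
768 hashes to 3; 3 taken -> place at 4.
589 hashes to 11; slot 11 is free -> place at 11.
Table: [-, 171, 664, 154, 768, 906, -, -, 977, -, -, 589, -, -, -, -, 645]

2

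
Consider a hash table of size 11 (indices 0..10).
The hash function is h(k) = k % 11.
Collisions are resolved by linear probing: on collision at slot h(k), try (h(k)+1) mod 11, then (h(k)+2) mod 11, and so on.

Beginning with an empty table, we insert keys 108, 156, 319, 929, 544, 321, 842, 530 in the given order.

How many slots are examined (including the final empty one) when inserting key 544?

2

108 hashes to 9; slot 9 is free => place at 9.
156 hashes to 2; slot 2 is free => place at 2.
319 hashes to 0; slot 0 is free => place at 0.
929 hashes to 5; slot 5 is free => place at 5.
544 hashes to 5; 5 taken => place at 6.
321 hashes to 2; 2 taken => place at 3.
842 hashes to 6; 6 taken => place at 7.
530 hashes to 2; 2,3 taken => place at 4.
Table: [319, ∅, 156, 321, 530, 929, 544, 842, ∅, 108, ∅]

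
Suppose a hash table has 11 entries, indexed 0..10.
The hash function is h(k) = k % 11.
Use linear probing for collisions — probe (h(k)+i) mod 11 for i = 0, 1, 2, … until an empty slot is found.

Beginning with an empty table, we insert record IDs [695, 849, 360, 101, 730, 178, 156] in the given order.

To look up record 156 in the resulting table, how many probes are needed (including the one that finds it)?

6

695 hashes to 2; slot 2 is free -> place at 2.
849 hashes to 2; 2 taken -> place at 3.
360 hashes to 8; slot 8 is free -> place at 8.
101 hashes to 2; 2,3 taken -> place at 4.
730 hashes to 4; 4 taken -> place at 5.
178 hashes to 2; 2,3,4,5 taken -> place at 6.
156 hashes to 2; 2,3,4,5,6 taken -> place at 7.
Table: [—, —, 695, 849, 101, 730, 178, 156, 360, —, —]
Lookup 156: h=2, probe 2,3,4,5,6,7 → found at 7.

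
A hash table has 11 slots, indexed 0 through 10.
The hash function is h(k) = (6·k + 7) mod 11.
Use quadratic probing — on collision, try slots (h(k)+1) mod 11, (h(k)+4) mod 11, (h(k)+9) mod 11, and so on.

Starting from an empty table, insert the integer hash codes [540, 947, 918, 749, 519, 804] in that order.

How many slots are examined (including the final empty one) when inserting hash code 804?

4

Insert 540: h=2, slot 2 empty -> index 2.
Insert 947: h=2, slot 2 occupied -> index 3.
Insert 918: h=4, slot 4 empty -> index 4.
Insert 749: h=2, slots 2,3 occupied -> index 6.
Insert 519: h=8, slot 8 empty -> index 8.
Insert 804: h=2, slots 2,3,6 occupied -> index 0.
Table: [804, _, 540, 947, 918, _, 749, _, 519, _, _]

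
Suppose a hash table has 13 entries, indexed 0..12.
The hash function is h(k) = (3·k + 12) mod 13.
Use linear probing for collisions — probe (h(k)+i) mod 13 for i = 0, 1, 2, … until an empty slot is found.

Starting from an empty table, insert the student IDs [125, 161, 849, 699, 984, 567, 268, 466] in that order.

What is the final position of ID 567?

12

125: h=10 → slot 10
161: h=1 → slot 1
849: h=11 → slot 11
699: h=3 → slot 3
984: h=0 → slot 0
567: h=10, probe 10,11,12 → slot 12
268: h=10, probe 10,11,12,0,1,2 → slot 2
466: h=6 → slot 6
Table: [984, 161, 268, 699, —, —, 466, —, —, —, 125, 849, 567]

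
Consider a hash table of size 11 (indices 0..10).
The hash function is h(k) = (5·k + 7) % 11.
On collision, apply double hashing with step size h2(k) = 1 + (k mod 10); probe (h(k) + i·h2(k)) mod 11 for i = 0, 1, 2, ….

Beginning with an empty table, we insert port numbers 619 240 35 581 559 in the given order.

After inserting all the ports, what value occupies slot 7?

559

Insert 619: h=0, slot 0 empty → index 0.
Insert 240: h=8, slot 8 empty → index 8.
Insert 35: h=6, slot 6 empty → index 6.
Insert 581: h=8, h2=2, slot 8 occupied → index 10.
Insert 559: h=8, h2=10, slot 8 occupied → index 7.
Table: [619, _, _, _, _, _, 35, 559, 240, _, 581]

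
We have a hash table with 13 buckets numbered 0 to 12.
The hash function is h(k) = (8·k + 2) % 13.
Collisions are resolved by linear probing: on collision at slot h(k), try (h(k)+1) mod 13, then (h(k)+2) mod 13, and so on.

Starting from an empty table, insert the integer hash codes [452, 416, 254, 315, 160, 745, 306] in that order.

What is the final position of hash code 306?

7

Insert 452: h=4, slot 4 empty => index 4.
Insert 416: h=2, slot 2 empty => index 2.
Insert 254: h=6, slot 6 empty => index 6.
Insert 315: h=0, slot 0 empty => index 0.
Insert 160: h=8, slot 8 empty => index 8.
Insert 745: h=8, slot 8 occupied => index 9.
Insert 306: h=6, slot 6 occupied => index 7.
Table: [315, ., 416, ., 452, ., 254, 306, 160, 745, ., ., .]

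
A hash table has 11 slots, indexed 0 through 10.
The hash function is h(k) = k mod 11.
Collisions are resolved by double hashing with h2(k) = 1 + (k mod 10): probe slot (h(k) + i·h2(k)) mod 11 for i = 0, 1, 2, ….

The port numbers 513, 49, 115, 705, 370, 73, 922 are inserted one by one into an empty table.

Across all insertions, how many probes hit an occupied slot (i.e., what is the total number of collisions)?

4

513 hashes to 7; slot 7 is free => place at 7.
49 hashes to 5; slot 5 is free => place at 5.
115 hashes to 5, h2=6; 5 taken => place at 0.
705 hashes to 1; slot 1 is free => place at 1.
370 hashes to 7, h2=1; 7 taken => place at 8.
73 hashes to 7, h2=4; 7,0 taken => place at 4.
922 hashes to 9; slot 9 is free => place at 9.
Table: [115, 705, _, _, 73, 49, _, 513, 370, 922, _]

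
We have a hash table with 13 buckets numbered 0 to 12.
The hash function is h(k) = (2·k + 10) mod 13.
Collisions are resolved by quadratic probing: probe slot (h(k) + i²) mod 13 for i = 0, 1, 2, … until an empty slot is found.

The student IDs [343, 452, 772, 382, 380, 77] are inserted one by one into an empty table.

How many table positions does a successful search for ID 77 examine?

2

Insert 343: h=7, slot 7 empty => index 7.
Insert 452: h=4, slot 4 empty => index 4.
Insert 772: h=7, slot 7 occupied => index 8.
Insert 382: h=7, slots 7,8 occupied => index 11.
Insert 380: h=3, slot 3 empty => index 3.
Insert 77: h=8, slot 8 occupied => index 9.
Table: [., ., ., 380, 452, ., ., 343, 772, 77, ., 382, .]
Lookup 77: h=8, probe 8,9 → found at 9.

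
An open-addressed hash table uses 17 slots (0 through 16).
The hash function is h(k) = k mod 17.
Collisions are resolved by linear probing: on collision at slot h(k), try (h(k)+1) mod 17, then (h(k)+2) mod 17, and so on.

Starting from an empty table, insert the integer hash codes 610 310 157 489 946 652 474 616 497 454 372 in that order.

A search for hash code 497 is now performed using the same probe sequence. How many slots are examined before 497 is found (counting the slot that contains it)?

5

Insert 610: h=15, slot 15 empty → index 15.
Insert 310: h=4, slot 4 empty → index 4.
Insert 157: h=4, slot 4 occupied → index 5.
Insert 489: h=13, slot 13 empty → index 13.
Insert 946: h=11, slot 11 empty → index 11.
Insert 652: h=6, slot 6 empty → index 6.
Insert 474: h=15, slot 15 occupied → index 16.
Insert 616: h=4, slots 4,5,6 occupied → index 7.
Insert 497: h=4, slots 4,5,6,7 occupied → index 8.
Insert 454: h=12, slot 12 empty → index 12.
Insert 372: h=15, slots 15,16 occupied → index 0.
Table: [372, ∅, ∅, ∅, 310, 157, 652, 616, 497, ∅, ∅, 946, 454, 489, ∅, 610, 474]
Lookup 497: h=4, probe 4,5,6,7,8 → found at 8.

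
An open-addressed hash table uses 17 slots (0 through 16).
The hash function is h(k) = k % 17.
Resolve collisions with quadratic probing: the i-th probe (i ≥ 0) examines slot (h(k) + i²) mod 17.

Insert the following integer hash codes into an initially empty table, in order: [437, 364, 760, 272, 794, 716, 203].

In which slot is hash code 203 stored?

3

437 hashes to 12; slot 12 is free -> place at 12.
364 hashes to 7; slot 7 is free -> place at 7.
760 hashes to 12; 12 taken -> place at 13.
272 hashes to 0; slot 0 is free -> place at 0.
794 hashes to 12; 12,13 taken -> place at 16.
716 hashes to 2; slot 2 is free -> place at 2.
203 hashes to 16; 16,0 taken -> place at 3.
Table: [272, _, 716, 203, _, _, _, 364, _, _, _, _, 437, 760, _, _, 794]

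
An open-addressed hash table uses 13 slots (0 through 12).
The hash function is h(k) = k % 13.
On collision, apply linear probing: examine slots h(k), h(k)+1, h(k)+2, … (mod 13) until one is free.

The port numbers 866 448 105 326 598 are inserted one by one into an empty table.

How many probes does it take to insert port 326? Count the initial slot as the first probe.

866: h=8 → slot 8
448: h=6 → slot 6
105: h=1 → slot 1
326: h=1, probe 1,2 → slot 2
598: h=0 → slot 0
Table: [598, 105, 326, ., ., ., 448, ., 866, ., ., ., .]

2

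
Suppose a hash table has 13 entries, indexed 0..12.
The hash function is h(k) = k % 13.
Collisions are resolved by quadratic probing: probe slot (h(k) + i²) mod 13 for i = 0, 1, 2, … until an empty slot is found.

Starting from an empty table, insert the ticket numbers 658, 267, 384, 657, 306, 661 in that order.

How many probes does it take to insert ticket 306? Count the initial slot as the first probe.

5

Insert 658: h=8, slot 8 empty → index 8.
Insert 267: h=7, slot 7 empty → index 7.
Insert 384: h=7, slots 7,8 occupied → index 11.
Insert 657: h=7, slots 7,8,11 occupied → index 3.
Insert 306: h=7, slots 7,8,11,3 occupied → index 10.
Insert 661: h=11, slot 11 occupied → index 12.
Table: [-, -, -, 657, -, -, -, 267, 658, -, 306, 384, 661]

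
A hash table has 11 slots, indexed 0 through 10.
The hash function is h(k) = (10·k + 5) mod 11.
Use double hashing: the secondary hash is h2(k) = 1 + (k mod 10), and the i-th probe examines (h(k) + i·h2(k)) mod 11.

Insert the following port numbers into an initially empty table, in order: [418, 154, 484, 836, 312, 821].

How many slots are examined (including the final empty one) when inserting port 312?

3

418 hashes to 5; slot 5 is free → place at 5.
154 hashes to 5, h2=5; 5 taken → place at 10.
484 hashes to 5, h2=5; 5,10 taken → place at 4.
836 hashes to 5, h2=7; 5 taken → place at 1.
312 hashes to 1, h2=3; 1,4 taken → place at 7.
821 hashes to 9; slot 9 is free → place at 9.
Table: [-, 836, -, -, 484, 418, -, 312, -, 821, 154]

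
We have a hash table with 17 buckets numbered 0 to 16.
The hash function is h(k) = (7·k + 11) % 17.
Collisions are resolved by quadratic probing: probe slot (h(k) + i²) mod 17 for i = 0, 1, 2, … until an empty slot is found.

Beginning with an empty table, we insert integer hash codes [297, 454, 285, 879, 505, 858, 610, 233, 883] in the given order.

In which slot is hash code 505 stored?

Insert 297: h=16, slot 16 empty => index 16.
Insert 454: h=10, slot 10 empty => index 10.
Insert 285: h=0, slot 0 empty => index 0.
Insert 879: h=10, slot 10 occupied => index 11.
Insert 505: h=10, slots 10,11 occupied => index 14.
Insert 858: h=16, slots 16,0 occupied => index 3.
Insert 610: h=14, slot 14 occupied => index 15.
Insert 233: h=10, slots 10,11,14 occupied => index 2.
Insert 883: h=4, slot 4 empty => index 4.
Table: [285, -, 233, 858, 883, -, -, -, -, -, 454, 879, -, -, 505, 610, 297]

14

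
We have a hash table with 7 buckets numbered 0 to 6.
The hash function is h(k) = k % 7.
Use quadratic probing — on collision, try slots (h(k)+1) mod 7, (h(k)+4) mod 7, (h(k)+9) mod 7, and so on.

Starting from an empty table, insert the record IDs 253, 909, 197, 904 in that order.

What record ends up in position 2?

197

253: h=1 => slot 1
909: h=6 => slot 6
197: h=1, probe 1,2 => slot 2
904: h=1, probe 1,2,5 => slot 5
Table: [∅, 253, 197, ∅, ∅, 904, 909]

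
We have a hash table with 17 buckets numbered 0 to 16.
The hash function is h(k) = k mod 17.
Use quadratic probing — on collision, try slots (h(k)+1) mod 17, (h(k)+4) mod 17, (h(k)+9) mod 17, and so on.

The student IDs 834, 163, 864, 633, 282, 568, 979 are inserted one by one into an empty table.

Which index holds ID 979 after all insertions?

834 hashes to 1; slot 1 is free => place at 1.
163 hashes to 10; slot 10 is free => place at 10.
864 hashes to 14; slot 14 is free => place at 14.
633 hashes to 4; slot 4 is free => place at 4.
282 hashes to 10; 10 taken => place at 11.
568 hashes to 7; slot 7 is free => place at 7.
979 hashes to 10; 10,11,14 taken => place at 2.
Table: [_, 834, 979, _, 633, _, _, 568, _, _, 163, 282, _, _, 864, _, _]

2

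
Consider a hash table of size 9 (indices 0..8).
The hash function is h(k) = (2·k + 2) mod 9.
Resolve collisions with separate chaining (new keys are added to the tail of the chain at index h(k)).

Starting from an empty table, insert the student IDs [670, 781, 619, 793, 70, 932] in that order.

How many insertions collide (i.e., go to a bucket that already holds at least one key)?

670 -> bucket 1
781 -> bucket 7
619 -> bucket 7 (collision)
793 -> bucket 4
70 -> bucket 7 (collision)
932 -> bucket 3
Final buckets:
0: ∅
1: 670
2: ∅
3: 932
4: 793
5: ∅
6: ∅
7: 781 -> 619 -> 70
8: ∅

2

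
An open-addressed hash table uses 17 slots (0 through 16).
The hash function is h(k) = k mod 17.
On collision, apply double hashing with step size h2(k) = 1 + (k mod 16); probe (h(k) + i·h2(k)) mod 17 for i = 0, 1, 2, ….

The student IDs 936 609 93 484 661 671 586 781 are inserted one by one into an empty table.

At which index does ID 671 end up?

7

936 hashes to 1; slot 1 is free -> place at 1.
609 hashes to 14; slot 14 is free -> place at 14.
93 hashes to 8; slot 8 is free -> place at 8.
484 hashes to 8, h2=5; 8 taken -> place at 13.
661 hashes to 15; slot 15 is free -> place at 15.
671 hashes to 8, h2=16; 8 taken -> place at 7.
586 hashes to 8, h2=11; 8 taken -> place at 2.
781 hashes to 16; slot 16 is free -> place at 16.
Table: [∅, 936, 586, ∅, ∅, ∅, ∅, 671, 93, ∅, ∅, ∅, ∅, 484, 609, 661, 781]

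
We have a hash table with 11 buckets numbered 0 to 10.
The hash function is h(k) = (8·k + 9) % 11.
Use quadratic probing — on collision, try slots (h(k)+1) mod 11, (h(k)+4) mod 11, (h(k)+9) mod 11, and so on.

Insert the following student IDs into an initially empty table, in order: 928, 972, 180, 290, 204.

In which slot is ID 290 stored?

928 hashes to 8; slot 8 is free -> place at 8.
972 hashes to 8; 8 taken -> place at 9.
180 hashes to 8; 8,9 taken -> place at 1.
290 hashes to 8; 8,9,1 taken -> place at 6.
204 hashes to 2; slot 2 is free -> place at 2.
Table: [-, 180, 204, -, -, -, 290, -, 928, 972, -]

6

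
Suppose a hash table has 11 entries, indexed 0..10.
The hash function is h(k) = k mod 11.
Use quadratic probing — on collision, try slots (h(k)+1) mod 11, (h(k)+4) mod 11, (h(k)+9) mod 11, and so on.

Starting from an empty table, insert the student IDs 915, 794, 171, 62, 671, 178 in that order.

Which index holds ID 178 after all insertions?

Insert 915: h=2, slot 2 empty => index 2.
Insert 794: h=2, slot 2 occupied => index 3.
Insert 171: h=6, slot 6 empty => index 6.
Insert 62: h=7, slot 7 empty => index 7.
Insert 671: h=0, slot 0 empty => index 0.
Insert 178: h=2, slots 2,3,6,0,7 occupied => index 5.
Table: [671, —, 915, 794, —, 178, 171, 62, —, —, —]

5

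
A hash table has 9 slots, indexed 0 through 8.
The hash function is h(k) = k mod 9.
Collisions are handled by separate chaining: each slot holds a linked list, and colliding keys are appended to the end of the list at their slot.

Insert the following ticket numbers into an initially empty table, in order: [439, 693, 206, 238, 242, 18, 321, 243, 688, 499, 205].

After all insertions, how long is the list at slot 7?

2

Insert 439: h=7, bucket 7 empty -> new chain.
Insert 693: h=0, bucket 0 empty -> new chain.
Insert 206: h=8, bucket 8 empty -> new chain.
Insert 238: h=4, bucket 4 empty -> new chain.
Insert 242: h=8, bucket 8 nonempty -> append to chain.
Insert 18: h=0, bucket 0 nonempty -> append to chain.
Insert 321: h=6, bucket 6 empty -> new chain.
Insert 243: h=0, bucket 0 nonempty -> append to chain.
Insert 688: h=4, bucket 4 nonempty -> append to chain.
Insert 499: h=4, bucket 4 nonempty -> append to chain.
Insert 205: h=7, bucket 7 nonempty -> append to chain.
Final buckets:
0: 693 -> 18 -> 243
1: -
2: -
3: -
4: 238 -> 688 -> 499
5: -
6: 321
7: 439 -> 205
8: 206 -> 242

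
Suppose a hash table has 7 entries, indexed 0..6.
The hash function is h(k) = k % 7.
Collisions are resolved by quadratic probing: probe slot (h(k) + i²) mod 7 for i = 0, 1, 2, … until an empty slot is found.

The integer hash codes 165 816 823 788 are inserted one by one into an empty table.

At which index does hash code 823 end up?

165 hashes to 4; slot 4 is free => place at 4.
816 hashes to 4; 4 taken => place at 5.
823 hashes to 4; 4,5 taken => place at 1.
788 hashes to 4; 4,5,1 taken => place at 6.
Table: [—, 823, —, —, 165, 816, 788]

1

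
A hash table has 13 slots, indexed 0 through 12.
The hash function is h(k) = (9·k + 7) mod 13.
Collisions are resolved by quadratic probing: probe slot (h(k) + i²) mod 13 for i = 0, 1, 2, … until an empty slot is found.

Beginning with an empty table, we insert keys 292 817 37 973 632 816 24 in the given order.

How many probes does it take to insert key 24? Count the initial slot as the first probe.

292: h=9 => slot 9
817: h=2 => slot 2
37: h=2, probe 2,3 => slot 3
973: h=2, probe 2,3,6 => slot 6
632: h=1 => slot 1
816: h=6, probe 6,7 => slot 7
24: h=2, probe 2,3,6,11 => slot 11
Table: [-, 632, 817, 37, -, -, 973, 816, -, 292, -, 24, -]

4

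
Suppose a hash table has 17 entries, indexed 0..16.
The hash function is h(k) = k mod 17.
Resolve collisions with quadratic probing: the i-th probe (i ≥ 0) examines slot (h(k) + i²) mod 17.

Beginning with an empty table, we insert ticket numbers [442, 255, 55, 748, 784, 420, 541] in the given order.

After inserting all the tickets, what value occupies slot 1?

442: h=0 => slot 0
255: h=0, probe 0,1 => slot 1
55: h=4 => slot 4
748: h=0, probe 0,1,4,9 => slot 9
784: h=2 => slot 2
420: h=12 => slot 12
541: h=14 => slot 14
Table: [442, 255, 784, _, 55, _, _, _, _, 748, _, _, 420, _, 541, _, _]

255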